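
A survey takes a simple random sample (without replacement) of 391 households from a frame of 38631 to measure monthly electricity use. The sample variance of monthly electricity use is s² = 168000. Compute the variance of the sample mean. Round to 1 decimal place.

Under SRS without replacement, Var(ȳ) = (1 − f)·s²/n with f = n/N = 391/38631 = 0.01012141.
Var(ȳ) = (1 − 0.01012141)·168000/391 = 0.98987859·429.66752 = 425.31868.

425.3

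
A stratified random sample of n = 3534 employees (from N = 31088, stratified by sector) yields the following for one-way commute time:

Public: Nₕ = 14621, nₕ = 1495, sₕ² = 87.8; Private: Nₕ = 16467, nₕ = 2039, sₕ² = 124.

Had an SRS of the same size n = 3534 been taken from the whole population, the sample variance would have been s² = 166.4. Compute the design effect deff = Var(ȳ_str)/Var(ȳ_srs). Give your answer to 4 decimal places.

Var(ȳ_str) = Σ Wₕ²(1−fₕ)sₕ²/nₕ with Wₕ = Nₕ/31088:
  Public: (14621/31088)²·(1−1495/14621)·87.8/1495 = 0.011662113
  Private: (16467/31088)²·(1−2039/16467)·124/2039 = 0.014949942
  → Var(ȳ_str) = 0.026612055.
Var(ȳ_srs) = (1 − 3534/31088)·166.4/3534 = 0.041732908.
deff = 0.026612055 / 0.041732908 = 0.6377.

0.6377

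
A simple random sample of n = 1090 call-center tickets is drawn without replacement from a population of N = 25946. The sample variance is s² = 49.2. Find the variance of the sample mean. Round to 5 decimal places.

Under SRS without replacement, Var(ȳ) = (1 − f)·s²/n with f = n/N = 1090/25946 = 0.04201033.
Var(ȳ) = (1 − 0.04201033)·49.2/1090 = 0.95798967·0.045137615 = 0.043241369.

0.04324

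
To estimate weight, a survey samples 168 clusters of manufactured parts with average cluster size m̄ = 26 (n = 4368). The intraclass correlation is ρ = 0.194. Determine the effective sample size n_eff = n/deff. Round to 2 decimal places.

746.67

deff = 1 + (26 − 1)·0.194 = 1 + 4.85 = 5.85.
n_eff = 4368 / 5.85 = 746.67.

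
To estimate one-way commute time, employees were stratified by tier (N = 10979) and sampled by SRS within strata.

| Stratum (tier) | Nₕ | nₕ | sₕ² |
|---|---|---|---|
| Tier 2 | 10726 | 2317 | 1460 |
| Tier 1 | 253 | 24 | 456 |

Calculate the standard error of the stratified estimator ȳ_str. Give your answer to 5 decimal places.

Var(ȳ_str) = Σₕ Wₕ²(1 − fₕ)sₕ²/nₕ with Wₕ = Nₕ/N, N = 10979.
Tier 2: Wₕ = 0.97695601; term = 0.97695601²·(1 − 0.21601715)·1460/2317 = 0.47150185.
Tier 1: Wₕ = 0.02304399; term = 0.02304399²·(1 − 0.09486166)·456/24 = 0.0091323813.
Sum = 0.48063423.
SE = √(0.48063423) = 0.69328.

0.69328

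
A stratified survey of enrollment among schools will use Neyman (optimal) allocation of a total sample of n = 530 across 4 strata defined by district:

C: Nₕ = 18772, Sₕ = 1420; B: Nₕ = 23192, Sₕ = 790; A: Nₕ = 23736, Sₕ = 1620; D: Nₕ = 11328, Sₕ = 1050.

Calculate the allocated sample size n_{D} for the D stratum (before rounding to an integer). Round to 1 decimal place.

Neyman allocation: nₕ = n·NₕSₕ / Σⱼ NⱼSⱼ.
Σ NⱼSⱼ = 18772·1420 + 23192·790 + 23736·1620 + 11328·1050 = 9.532464 × 10^7.
n_{D} = 530·11328·1050 / (9.532464 × 10^7) = 66.1.

66.1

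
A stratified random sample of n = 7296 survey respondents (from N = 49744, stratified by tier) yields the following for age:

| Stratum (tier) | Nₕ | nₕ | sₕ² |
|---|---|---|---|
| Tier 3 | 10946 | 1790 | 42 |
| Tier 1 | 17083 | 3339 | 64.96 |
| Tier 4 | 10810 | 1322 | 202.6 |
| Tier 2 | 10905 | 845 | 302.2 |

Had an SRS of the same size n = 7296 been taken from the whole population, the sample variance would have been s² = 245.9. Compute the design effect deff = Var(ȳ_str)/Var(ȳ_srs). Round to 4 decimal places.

0.8694

Var(ȳ_str) = Σ Wₕ²(1−fₕ)sₕ²/nₕ with Wₕ = Nₕ/49744:
  Tier 3: (10946/49744)²·(1−1790/10946)·42/1790 = 9.5033359 × 10^-4
  Tier 1: (17083/49744)²·(1−3339/17083)·64.96/3339 = 0.0018459736
  Tier 4: (10810/49744)²·(1−1322/10810)·202.6/1322 = 0.0063522407
  Tier 2: (10905/49744)²·(1−845/10905)·302.2/845 = 0.015855502
  → Var(ȳ_str) = 0.02500405.
Var(ȳ_srs) = (1 − 7296/49744)·245.9/7296 = 0.028760089.
deff = 0.02500405 / 0.028760089 = 0.8694.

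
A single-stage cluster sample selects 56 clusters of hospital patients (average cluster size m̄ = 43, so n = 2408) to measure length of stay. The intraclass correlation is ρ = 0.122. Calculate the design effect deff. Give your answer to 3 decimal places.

6.124

deff = 1 + (43 − 1)·0.122 = 1 + 5.124 = 6.124.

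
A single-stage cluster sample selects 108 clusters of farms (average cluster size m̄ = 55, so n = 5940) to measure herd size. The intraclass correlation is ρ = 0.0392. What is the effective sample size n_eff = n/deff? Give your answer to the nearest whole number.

deff = 1 + (55 − 1)·0.0392 = 1 + 2.1168 = 3.1168.
n_eff = 5940 / 3.1168 = 1906.

1906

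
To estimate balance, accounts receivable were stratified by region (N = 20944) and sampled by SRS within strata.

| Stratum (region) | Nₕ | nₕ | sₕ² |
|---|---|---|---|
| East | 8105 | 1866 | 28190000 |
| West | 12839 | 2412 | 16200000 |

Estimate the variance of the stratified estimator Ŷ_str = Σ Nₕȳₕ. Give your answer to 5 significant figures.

1.6631 × 10^12

Var(Ŷ_str) = Σₕ Nₕ²(1 − fₕ)sₕ²/nₕ.
East: 8105²·(1 − 1866/8105)·28190000/1866 = 7.6392626 × 10^11.
West: 12839²·(1 − 2412/12839)·16200000/2412 = 8.99142 × 10^11.
Sum = 1.6630683 × 10^12.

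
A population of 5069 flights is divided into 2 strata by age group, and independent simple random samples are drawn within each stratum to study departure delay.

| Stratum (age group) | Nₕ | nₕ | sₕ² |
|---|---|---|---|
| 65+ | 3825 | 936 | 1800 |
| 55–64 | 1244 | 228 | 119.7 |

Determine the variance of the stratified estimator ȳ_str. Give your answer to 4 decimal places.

Var(ȳ_str) = Σₕ Wₕ²(1 − fₕ)sₕ²/nₕ with Wₕ = Nₕ/N, N = 5069.
65+: Wₕ = 0.75458670; term = 0.75458670²·(1 − 0.24470588)·1800/936 = 0.82704865.
55–64: Wₕ = 0.24541330; term = 0.24541330²·(1 − 0.18327974)·119.7/228 = 0.025824315.
Sum = 0.85287297.

0.8529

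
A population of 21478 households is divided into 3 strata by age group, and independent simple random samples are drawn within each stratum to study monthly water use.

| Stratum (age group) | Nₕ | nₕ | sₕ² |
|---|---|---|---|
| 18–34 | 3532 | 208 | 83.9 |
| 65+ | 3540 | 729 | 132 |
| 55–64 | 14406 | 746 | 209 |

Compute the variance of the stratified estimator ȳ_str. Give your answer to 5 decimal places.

Var(ȳ_str) = Σₕ Wₕ²(1 − fₕ)sₕ²/nₕ with Wₕ = Nₕ/N, N = 21478.
18–34: Wₕ = 0.16444734; term = 0.16444734²·(1 − 0.05889015)·83.9/208 = 0.010265797.
65+: Wₕ = 0.16481982; term = 0.16481982²·(1 − 0.20593220)·132/729 = 0.0039059154.
55–64: Wₕ = 0.67073284; term = 0.67073284²·(1 − 0.05178398)·209/746 = 0.11951265.
Sum = 0.13368436.

0.13368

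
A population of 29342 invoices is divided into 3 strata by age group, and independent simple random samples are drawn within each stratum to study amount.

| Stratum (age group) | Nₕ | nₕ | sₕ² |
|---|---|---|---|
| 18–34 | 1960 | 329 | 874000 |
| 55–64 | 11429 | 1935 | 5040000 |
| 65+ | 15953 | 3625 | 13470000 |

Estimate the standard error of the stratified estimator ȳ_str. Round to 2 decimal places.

Var(ȳ_str) = Σₕ Wₕ²(1 − fₕ)sₕ²/nₕ with Wₕ = Nₕ/N, N = 29342.
18–34: Wₕ = 0.06679845; term = 0.06679845²·(1 − 0.16785714)·874000/329 = 9.8638428.
55–64: Wₕ = 0.38950992; term = 0.38950992²·(1 − 0.16930615)·5040000/1935 = 328.26728.
65+: Wₕ = 0.54369164; term = 0.54369164²·(1 − 0.22722999)·13470000/3625 = 848.81911.
Sum = 1186.9502.
SE = √(1186.9502) = 34.45.

34.45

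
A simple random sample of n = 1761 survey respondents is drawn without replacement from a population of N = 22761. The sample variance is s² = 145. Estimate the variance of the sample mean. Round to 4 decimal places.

0.0760

Under SRS without replacement, Var(ȳ) = (1 − f)·s²/n with f = n/N = 1761/22761 = 0.07736918.
Var(ȳ) = (1 − 0.07736918)·145/1761 = 0.92263082·0.08233958 = 0.075969034.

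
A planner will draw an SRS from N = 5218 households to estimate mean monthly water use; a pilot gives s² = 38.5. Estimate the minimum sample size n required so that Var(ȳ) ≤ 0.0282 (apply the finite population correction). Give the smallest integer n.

1083

Without fpc, n₀ = s²/D = 38.5/0.0282 = 1365.2482.
With fpc, (1 − n/N)·s²/n ≤ D requires n ≥ n₀/(1 + n₀/N) = 1365.2482/(1 + 1365.2482/5218) = 1082.1201.
Rounding up, n = 1083.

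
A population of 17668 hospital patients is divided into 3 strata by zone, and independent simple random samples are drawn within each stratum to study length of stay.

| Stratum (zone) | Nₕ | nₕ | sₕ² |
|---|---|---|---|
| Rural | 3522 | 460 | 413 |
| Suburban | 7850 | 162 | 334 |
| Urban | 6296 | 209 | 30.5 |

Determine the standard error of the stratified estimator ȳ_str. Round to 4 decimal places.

0.6690

Var(ȳ_str) = Σₕ Wₕ²(1 − fₕ)sₕ²/nₕ with Wₕ = Nₕ/N, N = 17668.
Rural: Wₕ = 0.19934345; term = 0.19934345²·(1 − 0.13060761)·413/460 = 0.03101787.
Suburban: Wₕ = 0.44430609; term = 0.44430609²·(1 − 0.02063694)·334/162 = 0.39860221.
Urban: Wₕ = 0.35635046; term = 0.35635046²·(1 − 0.03319568)·30.5/209 = 0.017916237.
Sum = 0.44753632.
SE = √(0.44753632) = 0.6690.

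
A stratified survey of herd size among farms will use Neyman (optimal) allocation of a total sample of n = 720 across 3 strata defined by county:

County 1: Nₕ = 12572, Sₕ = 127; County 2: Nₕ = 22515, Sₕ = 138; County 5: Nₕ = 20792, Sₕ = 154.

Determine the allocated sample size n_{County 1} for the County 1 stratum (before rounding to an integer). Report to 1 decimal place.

Neyman allocation: nₕ = n·NₕSₕ / Σⱼ NⱼSⱼ.
Σ NⱼSⱼ = 12572·127 + 22515·138 + 20792·154 = 7.905682 × 10^6.
n_{County 1} = 720·12572·127 / (7.905682 × 10^6) = 145.4.

145.4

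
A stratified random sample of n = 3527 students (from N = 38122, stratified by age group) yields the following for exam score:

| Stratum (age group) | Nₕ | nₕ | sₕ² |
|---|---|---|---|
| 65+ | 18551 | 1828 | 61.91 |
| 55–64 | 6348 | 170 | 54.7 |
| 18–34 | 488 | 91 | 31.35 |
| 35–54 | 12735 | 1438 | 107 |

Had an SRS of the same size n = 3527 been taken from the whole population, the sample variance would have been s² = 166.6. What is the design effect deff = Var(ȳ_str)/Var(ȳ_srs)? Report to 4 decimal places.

0.5441

Var(ȳ_str) = Σ Wₕ²(1−fₕ)sₕ²/nₕ with Wₕ = Nₕ/38122:
  65+: (18551/38122)²·(1−1828/18551)·61.91/1828 = 0.0072296084
  55–64: (6348/38122)²·(1−170/6348)·54.7/170 = 0.0086830414
  18–34: (488/38122)²·(1−91/488)·31.35/91 = 4.5925631 × 10^-5
  35–54: (12735/38122)²·(1−1438/12735)·107/1438 = 0.0073660662
  → Var(ȳ_str) = 0.023324642.
Var(ȳ_srs) = (1 − 3527/38122)·166.6/3527 = 0.042865431.
deff = 0.023324642 / 0.042865431 = 0.5441.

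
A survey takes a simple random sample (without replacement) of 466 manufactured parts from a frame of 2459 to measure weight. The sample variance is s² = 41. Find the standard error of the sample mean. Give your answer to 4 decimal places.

0.2670

Under SRS without replacement, Var(ȳ) = (1 − f)·s²/n with f = n/N = 466/2459 = 0.18950793.
Var(ȳ) = (1 − 0.18950793)·41/466 = 0.81049207·0.087982833 = 0.071309388.
SE(ȳ) = √(0.071309388) = 0.2670.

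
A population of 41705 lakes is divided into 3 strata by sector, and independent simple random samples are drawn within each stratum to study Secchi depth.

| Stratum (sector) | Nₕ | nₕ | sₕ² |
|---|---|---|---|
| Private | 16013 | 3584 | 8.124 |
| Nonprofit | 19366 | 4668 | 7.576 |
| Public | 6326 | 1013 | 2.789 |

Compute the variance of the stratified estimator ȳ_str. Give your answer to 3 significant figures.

Var(ȳ_str) = Σₕ Wₕ²(1 − fₕ)sₕ²/nₕ with Wₕ = Nₕ/N, N = 41705.
Private: Wₕ = 0.38395876; term = 0.38395876²·(1 − 0.22381815)·8.124/3584 = 2.5937885 × 10^-4.
Nonprofit: Wₕ = 0.46435679; term = 0.46435679²·(1 − 0.24104100)·7.576/4668 = 2.6560181 × 10^-4.
Public: Wₕ = 0.15168445; term = 0.15168445²·(1 − 0.16013279)·2.789/1013 = 5.3202473 × 10^-5.
Sum = 5.7818313 × 10^-4.

5.78 × 10^-4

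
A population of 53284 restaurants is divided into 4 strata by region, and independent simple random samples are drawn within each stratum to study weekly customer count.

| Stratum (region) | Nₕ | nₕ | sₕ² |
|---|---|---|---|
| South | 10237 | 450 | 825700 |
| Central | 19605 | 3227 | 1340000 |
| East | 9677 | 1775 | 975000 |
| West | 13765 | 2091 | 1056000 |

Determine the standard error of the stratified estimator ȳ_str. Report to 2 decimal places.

12.45

Var(ȳ_str) = Σₕ Wₕ²(1 − fₕ)sₕ²/nₕ with Wₕ = Nₕ/N, N = 53284.
South: Wₕ = 0.19212146; term = 0.19212146²·(1 − 0.04395819)·825700/450 = 64.749799.
Central: Wₕ = 0.36793409; term = 0.36793409²·(1 − 0.16460087)·1340000/3227 = 46.961278.
East: Wₕ = 0.18161174; term = 0.18161174²·(1 − 0.18342462)·975000/1775 = 14.794163.
West: Wₕ = 0.25833271; term = 0.25833271²·(1 − 0.15190701)·1056000/2091 = 28.583286.
Sum = 155.08853.
SE = √(155.08853) = 12.45.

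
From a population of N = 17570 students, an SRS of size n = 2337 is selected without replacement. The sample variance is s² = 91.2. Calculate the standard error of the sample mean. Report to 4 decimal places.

Under SRS without replacement, Var(ȳ) = (1 − f)·s²/n with f = n/N = 2337/17570 = 0.13301081.
Var(ȳ) = (1 − 0.13301081)·91.2/2337 = 0.86698919·0.03902439 = 0.033833724.
SE(ȳ) = √(0.033833724) = 0.1839.

0.1839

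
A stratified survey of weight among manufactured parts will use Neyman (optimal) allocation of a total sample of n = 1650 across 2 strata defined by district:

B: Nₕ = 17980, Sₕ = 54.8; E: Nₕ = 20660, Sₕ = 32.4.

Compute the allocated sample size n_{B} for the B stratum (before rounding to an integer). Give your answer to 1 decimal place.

Neyman allocation: nₕ = n·NₕSₕ / Σⱼ NⱼSⱼ.
Σ NⱼSⱼ = 17980·54.8 + 20660·32.4 = 1.654688 × 10^6.
n_{B} = 1650·17980·54.8 / (1.654688 × 10^6) = 982.5.

982.5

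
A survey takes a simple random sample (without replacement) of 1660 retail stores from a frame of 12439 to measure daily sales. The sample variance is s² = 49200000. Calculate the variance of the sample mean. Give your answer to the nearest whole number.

25683

Under SRS without replacement, Var(ȳ) = (1 − f)·s²/n with f = n/N = 1660/12439 = 0.13345124.
Var(ȳ) = (1 − 0.13345124)·49200000/1660 = 0.86654876·29638.554 = 25683.252.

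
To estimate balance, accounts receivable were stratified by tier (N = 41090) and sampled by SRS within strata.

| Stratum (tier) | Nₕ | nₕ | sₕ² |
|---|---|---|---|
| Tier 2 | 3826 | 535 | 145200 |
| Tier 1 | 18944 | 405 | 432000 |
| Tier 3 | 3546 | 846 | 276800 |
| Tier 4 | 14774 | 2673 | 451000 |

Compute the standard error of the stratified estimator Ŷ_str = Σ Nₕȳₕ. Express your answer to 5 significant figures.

641350

Var(Ŷ_str) = Σₕ Nₕ²(1 − fₕ)sₕ²/nₕ.
Tier 2: 3826²·(1 − 535/3826)·145200/535 = 3.4173203 × 10^9.
Tier 1: 18944²·(1 − 405/18944)·432000/405 = 3.7461634 × 10^11.
Tier 3: 3546²·(1 − 846/3546)·276800/846 = 3.1325515 × 10^9.
Tier 4: 14774²·(1 − 2673/14774)·451000/2673 = 3.0164556 × 10^10.
Sum = 4.1133077 × 10^11.
SE = √(4.1133077 × 10^11) = 641350.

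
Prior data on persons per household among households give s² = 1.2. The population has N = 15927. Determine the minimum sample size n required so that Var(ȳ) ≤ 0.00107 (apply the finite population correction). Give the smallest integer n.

Without fpc, n₀ = s²/D = 1.2/0.00107 = 1121.4953.
With fpc, (1 − n/N)·s²/n ≤ D requires n ≥ n₀/(1 + n₀/N) = 1121.4953/(1 + 1121.4953/15927) = 1047.7204.
Rounding up, n = 1048.

1048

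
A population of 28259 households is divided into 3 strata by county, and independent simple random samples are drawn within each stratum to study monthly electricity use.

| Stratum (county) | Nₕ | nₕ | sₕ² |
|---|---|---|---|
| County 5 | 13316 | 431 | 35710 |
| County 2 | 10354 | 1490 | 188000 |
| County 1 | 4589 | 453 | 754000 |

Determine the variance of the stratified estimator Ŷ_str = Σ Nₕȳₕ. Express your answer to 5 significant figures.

Var(Ŷ_str) = Σₕ Nₕ²(1 − fₕ)sₕ²/nₕ.
County 5: 13316²·(1 − 431/13316)·35710/431 = 1.4215783 × 10^10.
County 2: 10354²·(1 − 1490/10354)·188000/1490 = 1.1580025 × 10^10.
County 1: 4589²·(1 − 453/4589)·754000/453 = 3.1591608 × 10^10.
Sum = 5.7387416 × 10^10.

5.7387 × 10^10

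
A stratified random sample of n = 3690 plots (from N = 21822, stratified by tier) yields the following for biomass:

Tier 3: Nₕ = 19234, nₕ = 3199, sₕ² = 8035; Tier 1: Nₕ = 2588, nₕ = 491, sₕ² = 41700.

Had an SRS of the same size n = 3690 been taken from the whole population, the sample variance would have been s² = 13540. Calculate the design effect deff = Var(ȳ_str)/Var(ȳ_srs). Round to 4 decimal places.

0.8510

Var(ȳ_str) = Σ Wₕ²(1−fₕ)sₕ²/nₕ with Wₕ = Nₕ/21822:
  Tier 3: (19234/21822)²·(1−3199/19234)·8035/3199 = 1.6267511
  Tier 1: (2588/21822)²·(1−491/2588)·41700/491 = 0.96789481
  → Var(ȳ_str) = 2.5946459.
Var(ȳ_srs) = (1 − 3690/21822)·13540/3690 = 3.0489019.
deff = 2.5946459 / 3.0489019 = 0.8510.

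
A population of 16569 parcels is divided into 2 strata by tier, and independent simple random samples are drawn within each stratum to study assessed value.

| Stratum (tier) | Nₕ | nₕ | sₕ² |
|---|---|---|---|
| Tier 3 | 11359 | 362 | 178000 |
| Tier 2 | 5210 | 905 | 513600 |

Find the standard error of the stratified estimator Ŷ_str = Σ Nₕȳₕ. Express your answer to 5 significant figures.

272310

Var(Ŷ_str) = Σₕ Nₕ²(1 − fₕ)sₕ²/nₕ.
Tier 3: 11359²·(1 − 362/11359)·178000/362 = 6.1422255 × 10^10.
Tier 2: 5210²·(1 − 905/5210)·513600/905 = 1.2728796 × 10^10.
Sum = 7.4151051 × 10^10.
SE = √(7.4151051 × 10^10) = 272310.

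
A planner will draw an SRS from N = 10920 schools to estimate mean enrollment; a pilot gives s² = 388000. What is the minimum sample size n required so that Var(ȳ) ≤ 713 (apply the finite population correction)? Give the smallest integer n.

519

Without fpc, n₀ = s²/D = 388000/713 = 544.1795.
With fpc, (1 − n/N)·s²/n ≤ D requires n ≥ n₀/(1 + n₀/N) = 544.1795/(1 + 544.1795/10920) = 518.3485.
Rounding up, n = 519.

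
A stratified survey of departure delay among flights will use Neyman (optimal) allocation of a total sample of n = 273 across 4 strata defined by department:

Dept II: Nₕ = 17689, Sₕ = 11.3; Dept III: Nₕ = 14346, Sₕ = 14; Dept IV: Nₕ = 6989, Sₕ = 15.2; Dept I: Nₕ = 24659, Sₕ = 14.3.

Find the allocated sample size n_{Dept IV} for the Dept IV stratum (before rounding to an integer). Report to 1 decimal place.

Neyman allocation: nₕ = n·NₕSₕ / Σⱼ NⱼSⱼ.
Σ NⱼSⱼ = 17689·11.3 + 14346·14 + 6989·15.2 + 24659·14.3 = 859586.2.
n_{Dept IV} = 273·6989·15.2 / 859586.2 = 33.7.

33.7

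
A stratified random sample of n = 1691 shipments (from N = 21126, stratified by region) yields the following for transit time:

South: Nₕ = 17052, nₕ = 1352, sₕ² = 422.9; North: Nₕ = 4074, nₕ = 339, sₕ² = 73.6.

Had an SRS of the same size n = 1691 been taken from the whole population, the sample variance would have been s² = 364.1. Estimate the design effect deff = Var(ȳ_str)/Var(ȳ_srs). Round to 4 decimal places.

Var(ȳ_str) = Σ Wₕ²(1−fₕ)sₕ²/nₕ with Wₕ = Nₕ/21126:
  South: (17052/21126)²·(1−1352/17052)·422.9/1352 = 0.18762963
  North: (4074/21126)²·(1−339/4074)·73.6/339 = 0.0074021042
  → Var(ȳ_str) = 0.19503173.
Var(ȳ_srs) = (1 − 1691/21126)·364.1/1691 = 0.19808169.
deff = 0.19503173 / 0.19808169 = 0.9846.

0.9846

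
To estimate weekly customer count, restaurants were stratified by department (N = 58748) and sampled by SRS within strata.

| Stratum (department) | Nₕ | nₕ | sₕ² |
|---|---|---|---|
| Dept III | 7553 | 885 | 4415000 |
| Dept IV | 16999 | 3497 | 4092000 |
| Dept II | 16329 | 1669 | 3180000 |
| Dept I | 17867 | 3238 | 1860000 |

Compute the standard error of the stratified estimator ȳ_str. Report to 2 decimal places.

Var(ȳ_str) = Σₕ Wₕ²(1 − fₕ)sₕ²/nₕ with Wₕ = Nₕ/N, N = 58748.
Dept III: Wₕ = 0.12856608; term = 0.12856608²·(1 − 0.11717198)·4415000/885 = 72.797479.
Dept IV: Wₕ = 0.28935453; term = 0.28935453²·(1 − 0.20571798)·4092000/3497 = 77.817146.
Dept II: Wₕ = 0.27794989; term = 0.27794989²·(1 − 0.10221079)·3180000/1669 = 132.15335.
Dept I: Wₕ = 0.30412950; term = 0.30412950²·(1 − 0.18122796)·1860000/3238 = 43.502699.
Sum = 326.27067.
SE = √(326.27067) = 18.06.

18.06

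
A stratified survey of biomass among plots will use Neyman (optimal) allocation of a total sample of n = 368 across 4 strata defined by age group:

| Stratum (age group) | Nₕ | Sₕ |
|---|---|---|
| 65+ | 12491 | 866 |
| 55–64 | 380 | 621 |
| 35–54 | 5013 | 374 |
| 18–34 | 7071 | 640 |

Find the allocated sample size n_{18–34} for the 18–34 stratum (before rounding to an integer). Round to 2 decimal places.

95.42

Neyman allocation: nₕ = n·NₕSₕ / Σⱼ NⱼSⱼ.
Σ NⱼSⱼ = 12491·866 + 380·621 + 5013·374 + 7071·640 = 1.7453488 × 10^7.
n_{18–34} = 368·7071·640 / (1.7453488 × 10^7) = 95.42.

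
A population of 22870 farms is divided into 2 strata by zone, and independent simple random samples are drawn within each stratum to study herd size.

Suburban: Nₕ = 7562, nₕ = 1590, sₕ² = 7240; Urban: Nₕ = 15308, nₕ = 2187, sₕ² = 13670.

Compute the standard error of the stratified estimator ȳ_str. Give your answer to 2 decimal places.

Var(ȳ_str) = Σₕ Wₕ²(1 − fₕ)sₕ²/nₕ with Wₕ = Nₕ/N, N = 22870.
Suburban: Wₕ = 0.33065151; term = 0.33065151²·(1 − 0.21026184)·7240/1590 = 0.39315661.
Urban: Wₕ = 0.66934849; term = 0.66934849²·(1 − 0.14286648)·13670/2187 = 2.4003402.
Sum = 2.7934968.
SE = √(2.7934968) = 1.67.

1.67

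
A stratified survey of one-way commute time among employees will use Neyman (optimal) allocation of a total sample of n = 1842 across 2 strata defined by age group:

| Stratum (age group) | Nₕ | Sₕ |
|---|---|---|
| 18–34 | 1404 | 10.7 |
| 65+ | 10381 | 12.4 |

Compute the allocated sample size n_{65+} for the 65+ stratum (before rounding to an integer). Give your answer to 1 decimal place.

Neyman allocation: nₕ = n·NₕSₕ / Σⱼ NⱼSⱼ.
Σ NⱼSⱼ = 1404·10.7 + 10381·12.4 = 143747.2.
n_{65+} = 1842·10381·12.4 / 143747.2 = 1649.5.

1649.5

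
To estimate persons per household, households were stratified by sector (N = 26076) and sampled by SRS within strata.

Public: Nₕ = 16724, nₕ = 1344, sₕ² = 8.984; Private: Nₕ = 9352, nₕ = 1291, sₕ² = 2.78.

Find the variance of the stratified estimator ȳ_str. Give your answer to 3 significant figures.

Var(ȳ_str) = Σₕ Wₕ²(1 − fₕ)sₕ²/nₕ with Wₕ = Nₕ/N, N = 26076.
Public: Wₕ = 0.64135604; term = 0.64135604²·(1 − 0.08036355)·8.984/1344 = 0.0025286285.
Private: Wₕ = 0.35864396; term = 0.35864396²·(1 − 0.13804534)·2.78/1291 = 2.3874266 × 10^-4.
Sum = 0.0027673712.

0.00277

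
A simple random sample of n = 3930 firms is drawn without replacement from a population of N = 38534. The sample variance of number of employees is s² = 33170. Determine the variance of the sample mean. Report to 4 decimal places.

7.5794

Under SRS without replacement, Var(ȳ) = (1 − f)·s²/n with f = n/N = 3930/38534 = 0.10198785.
Var(ȳ) = (1 − 0.10198785)·33170/3930 = 0.89801215·8.4402036 = 7.5794053.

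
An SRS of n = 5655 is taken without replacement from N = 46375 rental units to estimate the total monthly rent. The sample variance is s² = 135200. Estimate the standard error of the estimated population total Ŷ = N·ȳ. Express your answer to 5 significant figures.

212480

Var(Ŷ) = N²·Var(ȳ) = N²·(1 − n/N)·s²/n.
f = 5655/46375 = 0.12194070; Var(ȳ) = 0.87805930·135200/5655 = 20.992682.
Var(Ŷ) = 46375² · 20.992682 = 4.5147715 × 10^10.
SE(Ŷ) = √(4.5147715 × 10^10) = 212480.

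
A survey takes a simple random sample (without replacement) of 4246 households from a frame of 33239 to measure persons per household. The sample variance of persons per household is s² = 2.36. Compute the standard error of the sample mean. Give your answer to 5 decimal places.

0.02202

Under SRS without replacement, Var(ȳ) = (1 − f)·s²/n with f = n/N = 4246/33239 = 0.12774151.
Var(ȳ) = (1 − 0.12774151)·2.36/4246 = 0.87225849·5.5581724 × 10^-4 = 4.8481631 × 10^-4.
SE(ȳ) = √(4.8481631 × 10^-4) = 0.02202.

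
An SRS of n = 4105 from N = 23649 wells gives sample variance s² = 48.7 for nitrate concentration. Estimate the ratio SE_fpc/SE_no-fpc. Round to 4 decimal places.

f = n/N = 4105/23649 = 0.17358028.
SE_no-fpc = √(s²/n) = 0.10892007; SE_fpc = √((1−f)s²/n) = 0.099016652.
Ratio = √(1−f) = 0.90907630.

0.9091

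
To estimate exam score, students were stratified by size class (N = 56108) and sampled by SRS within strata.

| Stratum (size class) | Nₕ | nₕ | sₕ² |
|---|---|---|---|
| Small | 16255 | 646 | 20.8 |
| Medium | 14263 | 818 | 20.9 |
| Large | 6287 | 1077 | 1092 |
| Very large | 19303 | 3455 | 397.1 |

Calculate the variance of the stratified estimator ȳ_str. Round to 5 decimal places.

0.02587

Var(ȳ_str) = Σₕ Wₕ²(1 − fₕ)sₕ²/nₕ with Wₕ = Nₕ/N, N = 56108.
Small: Wₕ = 0.28970913; term = 0.28970913²·(1 − 0.03974162)·20.8/646 = 0.0025950354.
Medium: Wₕ = 0.25420617; term = 0.25420617²·(1 − 0.05735119)·20.9/818 = 0.001556378.
Large: Wₕ = 0.11205176; term = 0.11205176²·(1 − 0.17130587)·1092/1077 = 0.010549662.
Very large: Wₕ = 0.34403294; term = 0.34403294²·(1 − 0.17898772)·397.1/3455 = 0.011168672.
Sum = 0.025869747.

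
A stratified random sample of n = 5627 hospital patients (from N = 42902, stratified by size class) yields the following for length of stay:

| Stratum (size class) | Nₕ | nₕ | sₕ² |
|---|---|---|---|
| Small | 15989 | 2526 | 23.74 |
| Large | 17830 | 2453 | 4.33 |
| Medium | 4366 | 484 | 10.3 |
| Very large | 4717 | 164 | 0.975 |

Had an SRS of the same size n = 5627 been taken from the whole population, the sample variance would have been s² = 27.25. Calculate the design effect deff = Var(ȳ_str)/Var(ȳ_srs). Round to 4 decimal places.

Var(ȳ_str) = Σ Wₕ²(1−fₕ)sₕ²/nₕ with Wₕ = Nₕ/42902:
  Small: (15989/42902)²·(1−2526/15989)·23.74/2526 = 0.0010991461
  Large: (17830/42902)²·(1−2453/17830)·4.33/2453 = 2.6294095 × 10^-4
  Medium: (4366/42902)²·(1−484/4366)·10.3/484 = 1.9596389 × 10^-4
  Very large: (4717/42902)²·(1−164/4717)·0.975/164 = 6.9369604 × 10^-5
  → Var(ȳ_str) = 0.0016274205.
Var(ȳ_srs) = (1 − 5627/42902)·27.25/5627 = 0.0042075541.
deff = 0.0016274205 / 0.0042075541 = 0.3868.

0.3868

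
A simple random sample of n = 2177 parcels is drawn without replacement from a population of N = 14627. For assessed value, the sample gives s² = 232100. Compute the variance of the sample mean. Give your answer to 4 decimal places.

Under SRS without replacement, Var(ȳ) = (1 − f)·s²/n with f = n/N = 2177/14627 = 0.14883435.
Var(ȳ) = (1 − 0.14883435)·232100/2177 = 0.85116565·106.61461 = 90.746692.

90.7467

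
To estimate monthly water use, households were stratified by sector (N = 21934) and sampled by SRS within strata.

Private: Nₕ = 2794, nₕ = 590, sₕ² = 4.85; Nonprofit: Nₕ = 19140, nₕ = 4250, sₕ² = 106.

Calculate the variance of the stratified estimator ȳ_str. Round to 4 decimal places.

0.0149

Var(ȳ_str) = Σₕ Wₕ²(1 − fₕ)sₕ²/nₕ with Wₕ = Nₕ/N, N = 21934.
Private: Wₕ = 0.12738215; term = 0.12738215²·(1 − 0.21116679)·4.85/590 = 1.0521848 × 10^-4.
Nonprofit: Wₕ = 0.87261785; term = 0.87261785²·(1 − 0.22204807)·106/4250 = 0.014774673.
Sum = 0.014879891.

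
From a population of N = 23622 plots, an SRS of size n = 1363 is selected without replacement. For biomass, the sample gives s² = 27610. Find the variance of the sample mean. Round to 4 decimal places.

19.0880

Under SRS without replacement, Var(ȳ) = (1 − f)·s²/n with f = n/N = 1363/23622 = 0.05770045.
Var(ȳ) = (1 − 0.05770045)·27610/1363 = 0.94229955·20.256787 = 19.087961.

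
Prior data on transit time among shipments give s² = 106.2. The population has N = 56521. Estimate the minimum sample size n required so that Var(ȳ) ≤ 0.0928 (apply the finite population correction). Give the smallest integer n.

1122

Without fpc, n₀ = s²/D = 106.2/0.0928 = 1144.3966.
With fpc, (1 − n/N)·s²/n ≤ D requires n ≥ n₀/(1 + n₀/N) = 1144.3966/(1 + 1144.3966/56521) = 1121.6855.
Rounding up, n = 1122.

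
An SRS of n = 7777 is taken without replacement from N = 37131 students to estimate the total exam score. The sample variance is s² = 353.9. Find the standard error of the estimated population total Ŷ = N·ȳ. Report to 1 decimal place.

7042.7

Var(Ŷ) = N²·Var(ȳ) = N²·(1 − n/N)·s²/n.
f = 7777/37131 = 0.20944763; Var(ȳ) = 0.79055237·353.9/7777 = 0.03597486.
Var(Ŷ) = 37131² · 0.03597486 = 4.9598941 × 10^7.
SE(Ŷ) = √(4.9598941 × 10^7) = 7042.7.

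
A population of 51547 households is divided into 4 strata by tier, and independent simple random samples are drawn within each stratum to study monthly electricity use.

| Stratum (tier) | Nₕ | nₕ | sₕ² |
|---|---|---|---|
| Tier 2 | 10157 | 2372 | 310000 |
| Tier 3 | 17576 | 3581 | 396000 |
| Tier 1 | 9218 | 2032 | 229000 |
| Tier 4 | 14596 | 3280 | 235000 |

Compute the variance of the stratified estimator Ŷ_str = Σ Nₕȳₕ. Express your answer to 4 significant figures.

5.683 × 10^10

Var(Ŷ_str) = Σₕ Nₕ²(1 − fₕ)sₕ²/nₕ.
Tier 2: 10157²·(1 − 2372/10157)·310000/2372 = 1.0334062 × 10^10.
Tier 3: 17576²·(1 − 3581/17576)·396000/3581 = 2.7200934 × 10^10.
Tier 1: 9218²·(1 − 2032/9218)·229000/2032 = 7.4651011 × 10^9.
Tier 4: 14596²·(1 − 3280/14596)·235000/3280 = 1.1833707 × 10^10.
Sum = 5.6833804 × 10^10.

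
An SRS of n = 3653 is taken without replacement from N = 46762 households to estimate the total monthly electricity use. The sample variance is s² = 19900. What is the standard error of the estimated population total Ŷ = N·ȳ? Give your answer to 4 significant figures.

104800

Var(Ŷ) = N²·Var(ȳ) = N²·(1 − n/N)·s²/n.
f = 3653/46762 = 0.07811899; Var(ȳ) = 0.92188101·19900/3653 = 5.0220181.
Var(Ŷ) = 46762² · 5.0220181 = 1.098157 × 10^10.
SE(Ŷ) = √(1.098157 × 10^10) = 104800.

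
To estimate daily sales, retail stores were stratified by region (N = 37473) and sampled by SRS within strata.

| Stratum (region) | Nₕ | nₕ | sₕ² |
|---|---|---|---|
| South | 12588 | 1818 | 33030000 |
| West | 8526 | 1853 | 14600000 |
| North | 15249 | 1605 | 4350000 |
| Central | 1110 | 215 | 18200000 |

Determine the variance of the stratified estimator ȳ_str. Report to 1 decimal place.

Var(ȳ_str) = Σₕ Wₕ²(1 − fₕ)sₕ²/nₕ with Wₕ = Nₕ/N, N = 37473.
South: Wₕ = 0.33592186; term = 0.33592186²·(1 − 0.14442326)·33030000/1818 = 1754.0833.
West: Wₕ = 0.22752382; term = 0.22752382²·(1 − 0.21733521)·14600000/1853 = 319.2324.
North: Wₕ = 0.40693299; term = 0.40693299²·(1 − 0.10525280)·4350000/1605 = 401.56918.
Central: Wₕ = 0.02962133; term = 0.02962133²·(1 − 0.19369369)·18200000/215 = 59.888304.
Sum = 2534.7732.

2534.8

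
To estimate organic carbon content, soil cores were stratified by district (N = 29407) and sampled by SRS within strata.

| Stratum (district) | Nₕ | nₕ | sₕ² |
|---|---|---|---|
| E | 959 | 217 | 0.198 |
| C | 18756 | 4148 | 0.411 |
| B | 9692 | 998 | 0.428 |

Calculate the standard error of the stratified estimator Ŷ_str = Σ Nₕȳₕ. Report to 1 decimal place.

252.9

Var(Ŷ_str) = Σₕ Nₕ²(1 − fₕ)sₕ²/nₕ.
E: 959²·(1 − 217/959)·0.198/217 = 649.27394.
C: 18756²·(1 − 4148/18756)·0.411/4148 = 27147.764.
B: 9692²·(1 − 998/9692)·0.428/998 = 36136.515.
Sum = 63933.553.
SE = √(63933.553) = 252.9.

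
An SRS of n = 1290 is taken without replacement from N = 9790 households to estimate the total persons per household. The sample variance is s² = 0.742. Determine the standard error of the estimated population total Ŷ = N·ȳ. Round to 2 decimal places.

Var(Ŷ) = N²·Var(ȳ) = N²·(1 − n/N)·s²/n.
f = 1290/9790 = 0.13176711; Var(ȳ) = 0.86823289·0.742/1290 = 4.9940217 × 10^-4.
Var(Ŷ) = 9790² · (4.9940217 × 10^-4) = 47864.752.
SE(Ŷ) = √(47864.752) = 218.78.

218.78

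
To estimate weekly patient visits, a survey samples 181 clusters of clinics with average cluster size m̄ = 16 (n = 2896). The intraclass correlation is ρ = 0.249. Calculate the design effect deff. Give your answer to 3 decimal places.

4.735

deff = 1 + (16 − 1)·0.249 = 1 + 3.735 = 4.735.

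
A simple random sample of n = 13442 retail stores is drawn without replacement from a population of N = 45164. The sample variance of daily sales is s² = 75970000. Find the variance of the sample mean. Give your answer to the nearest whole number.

3970

Under SRS without replacement, Var(ȳ) = (1 − f)·s²/n with f = n/N = 13442/45164 = 0.29762643.
Var(ȳ) = (1 − 0.29762643)·75970000/13442 = 0.70237357·5651.6887 = 3969.5968.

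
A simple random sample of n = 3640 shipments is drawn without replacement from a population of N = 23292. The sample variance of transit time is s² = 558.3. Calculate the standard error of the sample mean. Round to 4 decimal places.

Under SRS without replacement, Var(ȳ) = (1 − f)·s²/n with f = n/N = 3640/23292 = 0.15627683.
Var(ȳ) = (1 − 0.15627683)·558.3/3640 = 0.84372317·0.15337912 = 0.12940952.
SE(ȳ) = √(0.12940952) = 0.3597.

0.3597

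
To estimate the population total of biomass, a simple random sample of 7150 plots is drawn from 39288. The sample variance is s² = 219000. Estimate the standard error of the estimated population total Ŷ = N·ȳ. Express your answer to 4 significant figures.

196700

Var(Ŷ) = N²·Var(ȳ) = N²·(1 − n/N)·s²/n.
f = 7150/39288 = 0.18198941; Var(ȳ) = 0.81801059·219000/7150 = 25.055149.
Var(Ŷ) = 39288² · 25.055149 = 3.8673799 × 10^10.
SE(Ŷ) = √(3.8673799 × 10^10) = 196700.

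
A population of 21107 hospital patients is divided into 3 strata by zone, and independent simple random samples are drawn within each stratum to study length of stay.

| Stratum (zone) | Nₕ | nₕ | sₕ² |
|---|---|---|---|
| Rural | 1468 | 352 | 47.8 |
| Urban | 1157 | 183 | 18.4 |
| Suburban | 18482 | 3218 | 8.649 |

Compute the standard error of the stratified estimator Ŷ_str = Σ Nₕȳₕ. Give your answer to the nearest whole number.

Var(Ŷ_str) = Σₕ Nₕ²(1 − fₕ)sₕ²/nₕ.
Rural: 1468²·(1 − 352/1468)·47.8/352 = 222472.06.
Urban: 1157²·(1 − 183/1157)·18.4/183 = 113307.6.
Suburban: 18482²·(1 − 3218/18482)·8.649/3218 = 758223.4.
Sum = 1.0940031 × 10^6.
SE = √(1.0940031 × 10^6) = 1046.

1046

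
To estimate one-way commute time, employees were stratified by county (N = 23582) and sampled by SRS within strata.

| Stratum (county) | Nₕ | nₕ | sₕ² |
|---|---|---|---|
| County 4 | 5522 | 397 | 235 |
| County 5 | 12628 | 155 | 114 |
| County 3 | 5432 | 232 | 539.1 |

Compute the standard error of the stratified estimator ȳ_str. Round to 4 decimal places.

0.5970

Var(ȳ_str) = Σₕ Wₕ²(1 − fₕ)sₕ²/nₕ with Wₕ = Nₕ/N, N = 23582.
County 4: Wₕ = 0.23416165; term = 0.23416165²·(1 − 0.07189424)·235/397 = 0.030123564.
County 5: Wₕ = 0.53549317; term = 0.53549317²·(1 − 0.01227431)·114/155 = 0.20831348.
County 3: Wₕ = 0.23034518; term = 0.23034518²·(1 − 0.04270987)·539.1/232 = 0.11802749.
Sum = 0.35646453.
SE = √(0.35646453) = 0.5970.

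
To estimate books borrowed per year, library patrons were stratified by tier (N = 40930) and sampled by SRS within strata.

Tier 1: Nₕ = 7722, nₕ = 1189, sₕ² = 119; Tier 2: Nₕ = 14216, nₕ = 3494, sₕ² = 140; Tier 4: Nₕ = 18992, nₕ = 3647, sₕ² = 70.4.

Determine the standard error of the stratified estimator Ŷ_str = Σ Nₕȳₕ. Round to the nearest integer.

4097

Var(Ŷ_str) = Σₕ Nₕ²(1 − fₕ)sₕ²/nₕ.
Tier 1: 7722²·(1 − 1189/7722)·119/1189 = 5.0490255 × 10^6.
Tier 2: 14216²·(1 − 3494/14216)·140/3494 = 6.107428 × 10^6.
Tier 4: 18992²·(1 − 3647/18992)·70.4/3647 = 5.6256731 × 10^6.
Sum = 1.6782127 × 10^7.
SE = √(1.6782127 × 10^7) = 4097.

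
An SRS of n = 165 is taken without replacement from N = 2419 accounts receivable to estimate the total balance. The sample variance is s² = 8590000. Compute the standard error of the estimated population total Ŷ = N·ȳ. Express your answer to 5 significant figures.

Var(Ŷ) = N²·Var(ȳ) = N²·(1 − n/N)·s²/n.
f = 165/2419 = 0.06821000; Var(ȳ) = 0.93179000·8590000/165 = 48509.552.
Var(Ŷ) = 2419² · 48509.552 = 2.838566 × 10^11.
SE(Ŷ) = √(2.838566 × 10^11) = 532780.

532780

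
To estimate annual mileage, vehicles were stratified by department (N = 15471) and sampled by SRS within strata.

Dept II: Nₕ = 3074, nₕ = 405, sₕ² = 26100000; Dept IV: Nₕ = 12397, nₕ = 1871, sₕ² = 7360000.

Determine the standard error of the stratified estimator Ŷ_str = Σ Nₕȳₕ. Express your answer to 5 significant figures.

Var(Ŷ_str) = Σₕ Nₕ²(1 − fₕ)sₕ²/nₕ.
Dept II: 3074²·(1 − 405/3074)·26100000/405 = 5.2873483 × 10^11.
Dept IV: 12397²·(1 − 1871/12397)·7360000/1871 = 5.1331505 × 10^11.
Sum = 1.0420499 × 10^12.
SE = √(1.0420499 × 10^12) = 1.0208 × 10^6.

1.0208 × 10^6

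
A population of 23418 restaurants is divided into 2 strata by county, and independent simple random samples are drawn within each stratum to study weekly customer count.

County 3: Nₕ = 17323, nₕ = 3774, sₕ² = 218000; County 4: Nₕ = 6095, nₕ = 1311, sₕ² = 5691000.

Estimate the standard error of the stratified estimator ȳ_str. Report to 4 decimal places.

Var(ȳ_str) = Σₕ Wₕ²(1 − fₕ)sₕ²/nₕ with Wₕ = Nₕ/N, N = 23418.
County 3: Wₕ = 0.73973012; term = 0.73973012²·(1 − 0.21786065)·218000/3774 = 24.722099.
County 4: Wₕ = 0.26026988; term = 0.26026988²·(1 − 0.21509434)·5691000/1311 = 230.80817.
Sum = 255.53027.
SE = √(255.53027) = 15.9853.

15.9853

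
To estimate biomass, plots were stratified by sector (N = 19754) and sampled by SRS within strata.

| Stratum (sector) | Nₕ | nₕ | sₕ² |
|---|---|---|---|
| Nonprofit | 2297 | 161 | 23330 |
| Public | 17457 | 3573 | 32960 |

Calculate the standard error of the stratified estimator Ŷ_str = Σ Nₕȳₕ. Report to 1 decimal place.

54284.4

Var(Ŷ_str) = Σₕ Nₕ²(1 − fₕ)sₕ²/nₕ.
Nonprofit: 2297²·(1 − 161/2297)·23330/161 = 7.1096972 × 10^8.
Public: 17457²·(1 − 3573/17457)·32960/3573 = 2.2358281 × 10^9.
Sum = 2.9467978 × 10^9.
SE = √(2.9467978 × 10^9) = 54284.4.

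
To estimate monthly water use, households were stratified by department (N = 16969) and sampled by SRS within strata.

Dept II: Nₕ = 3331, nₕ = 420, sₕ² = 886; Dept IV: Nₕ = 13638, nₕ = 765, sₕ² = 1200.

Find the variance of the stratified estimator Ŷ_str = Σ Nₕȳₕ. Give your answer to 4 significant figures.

2.958 × 10^8

Var(Ŷ_str) = Σₕ Nₕ²(1 − fₕ)sₕ²/nₕ.
Dept II: 3331²·(1 − 420/3331)·886/420 = 2.0455084 × 10^7.
Dept IV: 13638²·(1 − 765/13638)·1200/765 = 2.7539133 × 10^8.
Sum = 2.9584641 × 10^8.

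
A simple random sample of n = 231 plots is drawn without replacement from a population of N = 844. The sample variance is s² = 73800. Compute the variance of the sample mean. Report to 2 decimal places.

232.04

Under SRS without replacement, Var(ȳ) = (1 − f)·s²/n with f = n/N = 231/844 = 0.27369668.
Var(ȳ) = (1 − 0.27369668)·73800/231 = 0.72630332·319.48052 = 232.03976.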